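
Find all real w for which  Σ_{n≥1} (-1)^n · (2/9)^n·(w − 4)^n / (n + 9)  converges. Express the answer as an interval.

Apply the ratio test: |a_{n+1}| / |a_n| = [(n + 9)/((n+1) + 9)] · 2/9, which tends to 2/9 as n → ∞.
The series converges when 2/9 · |w − 4| < 1, giving R = 9/2.
When w = 17/2, the terms alternate in sign and decrease monotonically to 0 in absolute value (size ~ c/n), so the alternating series test gives convergence.
Endpoint w = -1/2: the terms are asymptotic to a nonzero constant times 1/n, so the series diverges by limit comparison with Σ 1/n.

(-1/2, 17/2]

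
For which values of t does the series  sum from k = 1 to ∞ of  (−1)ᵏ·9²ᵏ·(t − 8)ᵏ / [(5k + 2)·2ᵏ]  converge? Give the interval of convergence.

By the ratio test, |a_{k+1}/a_k| = [(5k + 2)/(5(k+1) + 2)] · 81/2 → 81/2.
Convergence for |t − 8| · 81/2 < 1, i.e. |t − 8| < 2/81. So R = 2/81.
At t = 650/81: the terms alternate in sign and decrease monotonically to 0 in absolute value (size ~ c/k), so the alternating series test gives convergence.
When t = 646/81, comparison with the harmonic series Σ 1/k shows the series diverges.

(646/81, 650/81]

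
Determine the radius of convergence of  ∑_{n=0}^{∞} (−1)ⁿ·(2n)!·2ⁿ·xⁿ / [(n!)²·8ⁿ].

Apply the ratio test: |a_{n+1}| / |a_n| = (2n+1)·(2n+2)/(n+1)² · 2/8, which tends to 1 as n → ∞.
Convergence for |x| < 1, so R = 1.

R = 1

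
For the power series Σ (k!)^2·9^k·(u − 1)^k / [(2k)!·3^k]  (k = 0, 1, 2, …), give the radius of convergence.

R = 4/3

By the ratio test, |a_{k+1}/a_k| = (k+1)²/[(2k+1)·(2k+2)] · 9/3 → 3/4.
Thus R = 1/(3/4) = 4/3.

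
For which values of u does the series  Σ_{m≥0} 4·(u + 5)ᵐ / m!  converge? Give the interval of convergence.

(−∞, ∞)

Ratio test: |a_{m+1}/a_m| = 4/4 · 1/(m+1) → 0 as m → ∞.
Since the limit is 0 < 1 for every u, the series converges on all of ℝ and R = ∞.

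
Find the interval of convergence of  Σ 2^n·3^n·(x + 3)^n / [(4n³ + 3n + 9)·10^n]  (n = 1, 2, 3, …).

[-14/3, -4/3]

The ratio of consecutive coefficients is [(4n³ + 3n + 9)/(4(n+1)³ + 3(n+1) + 9)] · 2·3/10 → 3/5.
Thus R = 1/(3/5) = 5/3.
Endpoint x = -4/3: absolute convergence follows by limit comparison with Σ 1/n³.
When x = -14/3, absolute convergence follows by limit comparison with Σ 1/n³.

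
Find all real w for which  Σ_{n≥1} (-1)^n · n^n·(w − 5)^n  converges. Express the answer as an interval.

{5}

Root test: |a_n|^(1/n) = n → ∞.
The root grows without bound, so R = 0 (convergence only at w = 5).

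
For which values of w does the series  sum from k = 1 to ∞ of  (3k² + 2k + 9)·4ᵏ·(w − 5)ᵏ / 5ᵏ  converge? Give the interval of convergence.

Apply the ratio test: |a_{k+1}| / |a_k| = [(3(k+1)² + 2(k+1) + 9)/(3k² + 2k + 9)] · 4/5, which tends to 4/5 as k → ∞.
Hence the series converges for |w − 5| < 1/(4/5) = 5/4, so the radius of convergence is 5/4.
At w = 25/4: the k-th term does not approach 0; divergence by the term test.
Check w = 15/4: the terms do not tend to 0, so the series diverges.

(15/4, 25/4)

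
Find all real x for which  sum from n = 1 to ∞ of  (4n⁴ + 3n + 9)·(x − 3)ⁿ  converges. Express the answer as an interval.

(2, 4)

By the ratio test, |a_{n+1}/a_n| = (4(n+1)⁴ + 3(n+1) + 9)/(4n⁴ + 3n + 9) → 1.
Convergence for |x − 3| < 1, so R = 1.
When x = 4, the terms do not tend to 0, so the series diverges.
Check x = 2: the n-th term does not approach 0; divergence by the term test.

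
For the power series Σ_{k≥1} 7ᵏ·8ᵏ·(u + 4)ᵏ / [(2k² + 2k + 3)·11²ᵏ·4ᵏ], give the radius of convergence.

R = 121/14

Ratio test: |a_{k+1}/a_k| = [(2k² + 2k + 3)/(2(k+1)² + 2(k+1) + 3)] · 7·8/(121·4) → 14/121 as k → ∞.
The series converges when 14/121 · |u + 4| < 1, giving R = 121/14.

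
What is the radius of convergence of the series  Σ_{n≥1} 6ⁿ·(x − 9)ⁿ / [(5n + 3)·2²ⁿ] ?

R = 2/3

Apply the ratio test: |a_{n+1}| / |a_n| = [(5n + 3)/(5(n+1) + 3)] · 6/4, which tends to 3/2 as n → ∞.
The series converges when 3/2 · |x − 9| < 1, giving R = 2/3.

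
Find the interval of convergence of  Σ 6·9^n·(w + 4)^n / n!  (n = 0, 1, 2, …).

Apply the ratio test: |a_{n+1}| / |a_n| = 6/6 · 9 · 1/(n+1), which tends to 0 as n → ∞.
The ratio tends to 0 regardless of w, hence R = ∞.

(−∞, ∞)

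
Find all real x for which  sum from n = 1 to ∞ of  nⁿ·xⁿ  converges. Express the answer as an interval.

{0}

Applying the root test, |a_n|^(1/n) = n → ∞.
The root grows without bound, so R = 0 (convergence only at x = 0).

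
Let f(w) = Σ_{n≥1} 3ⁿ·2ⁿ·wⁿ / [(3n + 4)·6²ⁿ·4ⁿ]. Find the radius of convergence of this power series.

Ratio test: |a_{n+1}/a_n| = [(3n + 4)/(3(n+1) + 4)] · 3·2/(36·4) → 1/24 as n → ∞.
Convergence for |w| · 1/24 < 1, i.e. |w| < 24. So R = 24.

R = 24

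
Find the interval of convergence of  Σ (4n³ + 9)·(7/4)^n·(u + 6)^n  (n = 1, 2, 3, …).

(-46/7, -38/7)

The ratio of consecutive coefficients is [(4(n+1)³ + 9)/(4n³ + 9)] · 7/4 → 7/4.
Convergence for |u + 6| · 7/4 < 1, i.e. |u + 6| < 4/7. So R = 4/7.
When u = -38/7, the n-th term does not approach 0; divergence by the term test.
Endpoint u = -46/7: the n-th term does not approach 0; divergence by the term test.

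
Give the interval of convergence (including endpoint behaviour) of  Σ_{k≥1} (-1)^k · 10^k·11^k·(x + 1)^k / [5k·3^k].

Ratio test: |a_{k+1}/a_k| = [5k/5(k+1)] · 10·11/3 → 110/3 as k → ∞.
Thus R = 1/(110/3) = 3/110.
When x = -107/110, an alternating series whose terms decrease to 0 in absolute value, so it converges by the Leibniz criterion.
Endpoint x = -113/110: the terms behave like c/k; limit comparison with the harmonic series gives divergence.

(-113/110, -107/110]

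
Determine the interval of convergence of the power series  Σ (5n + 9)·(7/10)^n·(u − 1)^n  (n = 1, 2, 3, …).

The ratio of consecutive coefficients is [(5(n+1) + 9)/(5n + 9)] · 7/10 → 7/10.
The series converges when 7/10 · |u − 1| < 1, giving R = 10/7.
When u = 17/7, the terms do not tend to 0, so the series diverges.
Check u = -3/7: the n-th term does not approach 0; divergence by the term test.

(-3/7, 17/7)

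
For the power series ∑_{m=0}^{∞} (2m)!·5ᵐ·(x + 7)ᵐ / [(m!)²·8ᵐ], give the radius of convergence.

R = 2/5

Ratio test: |a_{m+1}/a_m| = (2m+1)·(2m+2)/(m+1)² · 5/8 → 5/2 as m → ∞.
Thus R = 1/(5/2) = 2/5.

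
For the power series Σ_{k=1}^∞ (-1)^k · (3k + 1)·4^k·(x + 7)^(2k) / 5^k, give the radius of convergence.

Ratio test: |a_{k+1}/a_k| = [(3(k+1) + 1)/(3k + 1)] · 4/5 → 4/5 as k → ∞.
Since the exponent of (x + 7) increases by 2 each term, convergence requires |x + 7|² < 5/4, hence R = √5/2.

R = √5/2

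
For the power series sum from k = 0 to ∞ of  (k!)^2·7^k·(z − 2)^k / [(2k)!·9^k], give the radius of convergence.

Apply the ratio test: |a_{k+1}| / |a_k| = (k+1)²/[(2k+1)·(2k+2)] · 7/9, which tends to 7/36 as k → ∞.
Convergence for |z − 2| · 7/36 < 1, i.e. |z − 2| < 36/7. So R = 36/7.

R = 36/7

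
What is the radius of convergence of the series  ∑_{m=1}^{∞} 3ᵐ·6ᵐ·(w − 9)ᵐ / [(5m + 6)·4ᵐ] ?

R = 2/9

By the ratio test, |a_{m+1}/a_m| = [(5m + 6)/(5(m+1) + 6)] · 3·6/4 → 9/2.
Hence the series converges for |w − 9| < 1/(9/2) = 2/9, so the radius of convergence is 2/9.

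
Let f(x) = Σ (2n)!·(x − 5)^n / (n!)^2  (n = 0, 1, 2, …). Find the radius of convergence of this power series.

Ratio test: |a_{n+1}/a_n| = (2n+1)·(2n+2)/(n+1)² → 4 as n → ∞.
Convergence for |x − 5| · 4 < 1, i.e. |x − 5| < 1/4. So R = 1/4.

R = 1/4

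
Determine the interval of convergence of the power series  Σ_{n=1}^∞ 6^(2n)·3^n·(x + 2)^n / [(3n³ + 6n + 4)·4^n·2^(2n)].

The ratio of consecutive coefficients is [(3n³ + 6n + 4)/(3(n+1)³ + 6(n+1) + 4)] · 36·3/(4·4) → 27/4.
The series converges when 27/4 · |x + 2| < 1, giving R = 4/27.
When x = -50/27, the terms are on the order of 1/n³, so the series converges absolutely by comparison with the p-series (p = 3 > 1).
When x = -58/27, the series is dominated by a constant times Σ 1/n³, which converges (p = 3 > 1).

[-58/27, -50/27]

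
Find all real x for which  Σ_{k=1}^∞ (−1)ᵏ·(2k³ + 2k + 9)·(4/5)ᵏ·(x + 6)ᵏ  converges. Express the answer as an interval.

Apply the ratio test: |a_{k+1}| / |a_k| = [(2(k+1)³ + 2(k+1) + 9)/(2k³ + 2k + 9)] · 4/5, which tends to 4/5 as k → ∞.
Thus R = 1/(4/5) = 5/4.
Endpoint x = -19/4: the terms have absolute value of order k³, which does not tend to 0, so the series diverges by the divergence test.
Check x = -29/4: the k-th term does not approach 0; divergence by the term test.

(-29/4, -19/4)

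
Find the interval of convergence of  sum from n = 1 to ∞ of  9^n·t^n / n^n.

By the Cauchy root test, |a_n|^(1/n) = 9/n → 0.
The limit is 0 for every t, so R = ∞.

(−∞, ∞)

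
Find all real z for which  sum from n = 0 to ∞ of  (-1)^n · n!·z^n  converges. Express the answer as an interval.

{0}

By the ratio test, |a_{n+1}/a_n| = (n+1) → ∞.
The ratio grows without bound, so the series diverges whenever z ≠ 0; it converges only at z = 0. R = 0.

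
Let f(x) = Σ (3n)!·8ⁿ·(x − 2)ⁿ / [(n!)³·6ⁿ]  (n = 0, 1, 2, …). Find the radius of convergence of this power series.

R = 1/36

Apply the ratio test: |a_{n+1}| / |a_n| = (3n+1)·(3n+2)·(3n+3)/(n+1)³ · 8/6, which tends to 36 as n → ∞.
Convergence for |x − 2| · 36 < 1, i.e. |x − 2| < 1/36. So R = 1/36.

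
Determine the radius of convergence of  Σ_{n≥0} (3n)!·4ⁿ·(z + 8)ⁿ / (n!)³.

R = 1/108

By the ratio test, |a_{n+1}/a_n| = (3n+1)·(3n+2)·(3n+3)/(n+1)³ · 4 → 108.
Convergence for |z + 8| · 108 < 1, i.e. |z + 8| < 1/108. So R = 1/108.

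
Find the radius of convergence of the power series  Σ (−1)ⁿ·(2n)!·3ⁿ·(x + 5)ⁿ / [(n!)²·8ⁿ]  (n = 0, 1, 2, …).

R = 2/3

By the ratio test, |a_{n+1}/a_n| = (2n+1)·(2n+2)/(n+1)² · 3/8 → 3/2.
Hence the series converges for |x + 5| < 1/(3/2) = 2/3, so the radius of convergence is 2/3.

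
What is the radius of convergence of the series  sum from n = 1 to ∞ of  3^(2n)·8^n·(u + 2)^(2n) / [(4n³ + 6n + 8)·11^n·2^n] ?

Ratio test: |a_{n+1}/a_n| = [(4n³ + 6n + 8)/(4(n+1)³ + 6(n+1) + 8)] · 9·8/(11·2) → 36/11 as n → ∞.
Writing y = (u + 2)², the series in y has radius 11/36, so |u + 2| < √(11/36) and R = √11/6.

R = √11/6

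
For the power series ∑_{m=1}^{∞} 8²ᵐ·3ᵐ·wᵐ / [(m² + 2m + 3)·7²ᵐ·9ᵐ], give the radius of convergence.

Ratio test: |a_{m+1}/a_m| = [(m² + 2m + 3)/((m+1)² + 2(m+1) + 3)] · 64·3/(49·9) → 64/147 as m → ∞.
Thus R = 1/(64/147) = 147/64.

R = 147/64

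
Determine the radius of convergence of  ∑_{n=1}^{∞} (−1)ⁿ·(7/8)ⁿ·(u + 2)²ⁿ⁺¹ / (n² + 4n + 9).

R = 2√14/7

Ratio test: |a_{n+1}/a_n| = [(n² + 4n + 9)/((n+1)² + 4(n+1) + 9)] · 7/8 → 7/8 as n → ∞.
Successive powers of (u + 2) differ by 2, so the series converges when |u + 2|² · 7/8 < 1, i.e. |u + 2| < √(8/7). So R = 2√14/7.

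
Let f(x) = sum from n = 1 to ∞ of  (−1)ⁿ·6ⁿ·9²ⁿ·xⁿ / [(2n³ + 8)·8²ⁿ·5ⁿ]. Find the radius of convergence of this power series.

Ratio test: |a_{n+1}/a_n| = [(2n³ + 8)/(2(n+1)³ + 8)] · 6·81/(64·5) → 243/160 as n → ∞.
Hence the series converges for |x| < 1/(243/160) = 160/243, so the radius of convergence is 160/243.

R = 160/243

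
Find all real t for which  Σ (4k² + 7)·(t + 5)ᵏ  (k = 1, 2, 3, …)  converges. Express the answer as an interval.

By the ratio test, |a_{k+1}/a_k| = (4(k+1)² + 7)/(4k² + 7) → 1.
Convergence for |t + 5| < 1, so R = 1.
Check t = -4: the k-th term does not approach 0; divergence by the term test.
Check t = -6: the terms have absolute value of order k², which does not tend to 0, so the series diverges by the divergence test.

(-6, -4)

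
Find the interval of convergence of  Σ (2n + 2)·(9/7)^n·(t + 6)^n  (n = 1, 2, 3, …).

By the ratio test, |a_{n+1}/a_n| = [(2(n+1) + 2)/(2n + 2)] · 9/7 → 9/7.
Hence the series converges for |t + 6| < 1/(9/7) = 7/9, so the radius of convergence is 7/9.
Check t = -47/9: the terms do not tend to 0, so the series diverges.
Check t = -61/9: the terms do not tend to 0, so the series diverges.

(-61/9, -47/9)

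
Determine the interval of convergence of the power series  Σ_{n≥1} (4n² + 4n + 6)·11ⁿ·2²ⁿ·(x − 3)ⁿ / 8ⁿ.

Apply the ratio test: |a_{n+1}| / |a_n| = [(4(n+1)² + 4(n+1) + 6)/(4n² + 4n + 6)] · 11·4/8, which tends to 11/2 as n → ∞.
Thus R = 1/(11/2) = 2/11.
Endpoint x = 35/11: the terms have absolute value of order n², which does not tend to 0, so the series diverges by the divergence test.
Check x = 31/11: the n-th term does not approach 0; divergence by the term test.

(31/11, 35/11)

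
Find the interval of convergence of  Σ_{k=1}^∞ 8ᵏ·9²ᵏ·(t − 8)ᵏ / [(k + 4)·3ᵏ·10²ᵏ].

[407/54, 457/54)

Apply the ratio test: |a_{k+1}| / |a_k| = [(k + 4)/((k+1) + 4)] · 8·81/(3·100), which tends to 54/25 as k → ∞.
Thus R = 1/(54/25) = 25/54.
At t = 457/54: the terms behave like c/k; limit comparison with the harmonic series gives divergence.
Endpoint t = 407/54: the terms alternate in sign and decrease monotonically to 0 in absolute value (size ~ c/k), so the alternating series test gives convergence.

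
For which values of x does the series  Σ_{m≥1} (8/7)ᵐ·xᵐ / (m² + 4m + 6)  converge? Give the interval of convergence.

[-7/8, 7/8]

Apply the ratio test: |a_{m+1}| / |a_m| = [(m² + 4m + 6)/((m+1)² + 4(m+1) + 6)] · 8/7, which tends to 8/7 as m → ∞.
Convergence for |x| · 8/7 < 1, i.e. |x| < 7/8. So R = 7/8.
Check x = 7/8: absolute convergence follows by limit comparison with Σ 1/m².
Check x = -7/8: absolute convergence follows by limit comparison with Σ 1/m².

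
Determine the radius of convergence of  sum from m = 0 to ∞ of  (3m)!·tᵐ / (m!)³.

R = 1/27

Apply the ratio test: |a_{m+1}| / |a_m| = (3m+1)·(3m+2)·(3m+3)/(m+1)³, which tends to 27 as m → ∞.
Convergence for |t| · 27 < 1, i.e. |t| < 1/27. So R = 1/27.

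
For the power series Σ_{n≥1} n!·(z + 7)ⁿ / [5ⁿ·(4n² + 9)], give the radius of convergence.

The ratio of consecutive coefficients is (n+1) · 1/5 · (4n² + 9)/(4(n+1)² + 9) → ∞.
The ratio grows without bound, so the series diverges whenever (z + 7) ≠ 0; it converges only at z = -7. R = 0.

R = 0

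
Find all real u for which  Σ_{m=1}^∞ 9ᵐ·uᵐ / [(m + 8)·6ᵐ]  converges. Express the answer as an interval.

[-2/3, 2/3)

Ratio test: |a_{m+1}/a_m| = [(m + 8)/((m+1) + 8)] · 9/6 → 3/2 as m → ∞.
Hence the series converges for |u| < 1/(3/2) = 2/3, so the radius of convergence is 2/3.
Check u = 2/3: the terms behave like c/m; limit comparison with the harmonic series gives divergence.
Endpoint u = -2/3: the terms alternate in sign and decrease monotonically to 0 in absolute value (size ~ c/m), so the alternating series test gives convergence.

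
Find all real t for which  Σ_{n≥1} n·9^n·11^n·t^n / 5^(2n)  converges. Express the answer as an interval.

(-25/99, 25/99)

By the ratio test, |a_{n+1}/a_n| = [(n+1)/n] · 9·11/25 → 99/25.
The series converges when 99/25 · |t| < 1, giving R = 25/99.
Endpoint t = 25/99: the terms do not tend to 0, so the series diverges.
Endpoint t = -25/99: the terms have absolute value of order n, which does not tend to 0, so the series diverges by the divergence test.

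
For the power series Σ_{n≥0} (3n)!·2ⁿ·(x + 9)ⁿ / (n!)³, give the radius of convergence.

R = 1/54

Apply the ratio test: |a_{n+1}| / |a_n| = (3n+1)·(3n+2)·(3n+3)/(n+1)³ · 2, which tends to 54 as n → ∞.
Convergence for |x + 9| · 54 < 1, i.e. |x + 9| < 1/54. So R = 1/54.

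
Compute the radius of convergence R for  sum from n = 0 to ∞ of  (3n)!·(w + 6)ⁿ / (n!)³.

R = 1/27

Apply the ratio test: |a_{n+1}| / |a_n| = (3n+1)·(3n+2)·(3n+3)/(n+1)³, which tends to 27 as n → ∞.
The series converges when 27 · |w + 6| < 1, giving R = 1/27.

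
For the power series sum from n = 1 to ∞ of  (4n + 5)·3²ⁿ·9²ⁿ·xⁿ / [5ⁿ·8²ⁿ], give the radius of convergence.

R = 320/729

Apply the ratio test: |a_{n+1}| / |a_n| = [(4(n+1) + 5)/(4n + 5)] · 9·81/(5·64), which tends to 729/320 as n → ∞.
Convergence for |x| · 729/320 < 1, i.e. |x| < 320/729. So R = 320/729.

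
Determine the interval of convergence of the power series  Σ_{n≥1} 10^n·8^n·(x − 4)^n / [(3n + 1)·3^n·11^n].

[287/80, 353/80)

Ratio test: |a_{n+1}/a_n| = [(3n + 1)/(3(n+1) + 1)] · 10·8/(3·11) → 80/33 as n → ∞.
Hence the series converges for |x − 4| < 1/(80/33) = 33/80, so the radius of convergence is 33/80.
When x = 353/80, comparison with the harmonic series Σ 1/n shows the series diverges.
Endpoint x = 287/80: convergence follows from the alternating series test (terms decrease monotonically to 0).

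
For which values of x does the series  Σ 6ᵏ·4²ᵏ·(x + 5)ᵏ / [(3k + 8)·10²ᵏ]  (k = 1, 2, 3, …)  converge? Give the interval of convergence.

Apply the ratio test: |a_{k+1}| / |a_k| = [(3k + 8)/(3(k+1) + 8)] · 6·16/100, which tends to 24/25 as k → ∞.
The series converges when 24/25 · |x + 5| < 1, giving R = 25/24.
At x = -95/24: the terms are asymptotic to a nonzero constant times 1/k, so the series diverges by limit comparison with Σ 1/k.
Check x = -145/24: the terms alternate in sign and decrease monotonically to 0 in absolute value (size ~ c/k), so the alternating series test gives convergence.

[-145/24, -95/24)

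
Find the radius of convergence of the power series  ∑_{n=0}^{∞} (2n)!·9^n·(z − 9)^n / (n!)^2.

Ratio test: |a_{n+1}/a_n| = (2n+1)·(2n+2)/(n+1)² · 9 → 36 as n → ∞.
The series converges when 36 · |z − 9| < 1, giving R = 1/36.

R = 1/36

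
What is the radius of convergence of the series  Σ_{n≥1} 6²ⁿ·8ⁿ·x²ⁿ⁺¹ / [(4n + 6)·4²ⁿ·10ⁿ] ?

Ratio test: |a_{n+1}/a_n| = [(4n + 6)/(4(n+1) + 6)] · 36·8/(16·10) → 9/5 as n → ∞.
Since the exponent of x increases by 2 each term, convergence requires |x|² < 5/9, hence R = √5/3.

R = √5/3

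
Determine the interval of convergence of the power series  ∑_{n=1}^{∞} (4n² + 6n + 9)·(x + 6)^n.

(-7, -5)

Apply the ratio test: |a_{n+1}| / |a_n| = (4(n+1)² + 6(n+1) + 9)/(4n² + 6n + 9), which tends to 1 as n → ∞.
Convergence for |x + 6| < 1, so R = 1.
At x = -5: the terms have absolute value of order n², which does not tend to 0, so the series diverges by the divergence test.
At x = -7: the terms do not tend to 0, so the series diverges.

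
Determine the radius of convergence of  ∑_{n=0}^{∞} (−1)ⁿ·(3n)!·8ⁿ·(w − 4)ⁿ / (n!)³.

Apply the ratio test: |a_{n+1}| / |a_n| = (3n+1)·(3n+2)·(3n+3)/(n+1)³ · 8, which tends to 216 as n → ∞.
Hence the series converges for |w − 4| < 1/(216) = 1/216, so the radius of convergence is 1/216.

R = 1/216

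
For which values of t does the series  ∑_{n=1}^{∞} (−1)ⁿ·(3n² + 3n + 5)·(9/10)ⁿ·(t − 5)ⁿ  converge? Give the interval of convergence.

Apply the ratio test: |a_{n+1}| / |a_n| = [(3(n+1)² + 3(n+1) + 5)/(3n² + 3n + 5)] · 9/10, which tends to 9/10 as n → ∞.
The series converges when 9/10 · |t − 5| < 1, giving R = 10/9.
When t = 55/9, the terms do not tend to 0, so the series diverges.
Endpoint t = 35/9: the terms do not tend to 0, so the series diverges.

(35/9, 55/9)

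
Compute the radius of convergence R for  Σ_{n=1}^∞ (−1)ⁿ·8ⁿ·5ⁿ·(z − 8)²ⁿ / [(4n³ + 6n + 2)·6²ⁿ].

Apply the ratio test: |a_{n+1}| / |a_n| = [(4n³ + 6n + 2)/(4(n+1)³ + 6(n+1) + 2)] · 8·5/36, which tends to 10/9 as n → ∞.
Writing y = (z − 8)², the series in y has radius 9/10, so |z − 8| < √(9/10) and R = 3√10/10.

R = 3√10/10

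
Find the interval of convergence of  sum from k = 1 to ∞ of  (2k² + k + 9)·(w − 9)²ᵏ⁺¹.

The ratio of consecutive coefficients is (2(k+1)² + (k+1) + 9)/(2k² + k + 9) → 1.
Successive powers of (w − 9) differ by 2, so the series converges when |w − 9|² · 1 < 1, i.e. |w − 9| < √(1) = 1. So R = 1.
Endpoint w = 10: the terms do not tend to 0, so the series diverges.
When w = 8, the terms have absolute value of order k², which does not tend to 0, so the series diverges by the divergence test.

(8, 10)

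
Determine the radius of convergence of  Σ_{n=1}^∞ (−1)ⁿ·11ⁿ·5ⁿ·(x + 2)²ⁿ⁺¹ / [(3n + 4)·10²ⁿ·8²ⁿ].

The ratio of consecutive coefficients is [(3n + 4)/(3(n+1) + 4)] · 11·5/(100·64) → 11/1280.
Writing y = (x + 2)², the series in y has radius 1280/11, so |x + 2| < √(1280/11) and R = 16√55/11.

R = 16√55/11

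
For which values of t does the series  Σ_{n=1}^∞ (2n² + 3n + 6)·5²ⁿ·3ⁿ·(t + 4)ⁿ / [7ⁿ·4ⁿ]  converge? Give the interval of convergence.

(-328/75, -272/75)

Ratio test: |a_{n+1}/a_n| = [(2(n+1)² + 3(n+1) + 6)/(2n² + 3n + 6)] · 25·3/(7·4) → 75/28 as n → ∞.
Thus R = 1/(75/28) = 28/75.
At t = -272/75: the terms have absolute value of order n², which does not tend to 0, so the series diverges by the divergence test.
At t = -328/75: the n-th term does not approach 0; divergence by the term test.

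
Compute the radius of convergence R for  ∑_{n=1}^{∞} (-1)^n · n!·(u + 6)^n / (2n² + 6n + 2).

The ratio of consecutive coefficients is (n+1) · (2n² + 6n + 2)/(2(n+1)² + 6(n+1) + 2) → ∞.
The ratio grows without bound, so the series diverges whenever (u + 6) ≠ 0; it converges only at u = -6. R = 0.

R = 0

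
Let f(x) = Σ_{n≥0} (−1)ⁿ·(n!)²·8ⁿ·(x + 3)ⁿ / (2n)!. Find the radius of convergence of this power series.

R = 1/2

Apply the ratio test: |a_{n+1}| / |a_n| = (n+1)²/[(2n+1)·(2n+2)] · 8, which tends to 2 as n → ∞.
Convergence for |x + 3| · 2 < 1, i.e. |x + 3| < 1/2. So R = 1/2.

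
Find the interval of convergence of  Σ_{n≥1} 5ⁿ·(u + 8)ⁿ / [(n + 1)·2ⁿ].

Apply the ratio test: |a_{n+1}| / |a_n| = [(n + 1)/((n+1) + 1)] · 5/2, which tends to 5/2 as n → ∞.
The series converges when 5/2 · |u + 8| < 1, giving R = 2/5.
Endpoint u = -38/5: comparison with the harmonic series Σ 1/n shows the series diverges.
When u = -42/5, an alternating series whose terms decrease to 0 in absolute value, so it converges by the Leibniz criterion.

[-42/5, -38/5)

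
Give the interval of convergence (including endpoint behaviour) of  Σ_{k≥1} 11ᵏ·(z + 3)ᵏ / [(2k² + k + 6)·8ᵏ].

[-41/11, -25/11]

The ratio of consecutive coefficients is [(2k² + k + 6)/(2(k+1)² + (k+1) + 6)] · 11/8 → 11/8.
The series converges when 11/8 · |z + 3| < 1, giving R = 8/11.
When z = -25/11, the terms are on the order of 1/k², so the series converges absolutely by comparison with the p-series (p = 2 > 1).
Check z = -41/11: absolute convergence follows by limit comparison with Σ 1/k².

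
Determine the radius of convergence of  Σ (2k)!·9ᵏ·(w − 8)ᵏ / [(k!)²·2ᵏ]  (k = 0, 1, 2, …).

Ratio test: |a_{k+1}/a_k| = (2k+1)·(2k+2)/(k+1)² · 9/2 → 18 as k → ∞.
Hence the series converges for |w − 8| < 1/(18) = 1/18, so the radius of convergence is 1/18.

R = 1/18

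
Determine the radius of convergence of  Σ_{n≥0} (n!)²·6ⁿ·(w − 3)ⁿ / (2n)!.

R = 2/3

Ratio test: |a_{n+1}/a_n| = (n+1)²/[(2n+1)·(2n+2)] · 6 → 3/2 as n → ∞.
Thus R = 1/(3/2) = 2/3.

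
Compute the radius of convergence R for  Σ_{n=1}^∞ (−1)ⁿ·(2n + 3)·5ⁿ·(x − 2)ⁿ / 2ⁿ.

Ratio test: |a_{n+1}/a_n| = [(2(n+1) + 3)/(2n + 3)] · 5/2 → 5/2 as n → ∞.
The series converges when 5/2 · |x − 2| < 1, giving R = 2/5.

R = 2/5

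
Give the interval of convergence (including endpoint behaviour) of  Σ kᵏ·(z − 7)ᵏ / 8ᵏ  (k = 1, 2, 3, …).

By the Cauchy root test, |a_k|^(1/k) = k/8 → ∞.
The root grows without bound, so R = 0 (convergence only at z = 7).

{7}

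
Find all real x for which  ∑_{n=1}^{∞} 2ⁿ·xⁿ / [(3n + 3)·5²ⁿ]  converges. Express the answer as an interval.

By the ratio test, |a_{n+1}/a_n| = [(3n + 3)/(3(n+1) + 3)] · 2/25 → 2/25.
Convergence for |x| · 2/25 < 1, i.e. |x| < 25/2. So R = 25/2.
Check x = 25/2: comparison with the harmonic series Σ 1/n shows the series diverges.
Check x = -25/2: convergence follows from the alternating series test (terms decrease monotonically to 0).

[-25/2, 25/2)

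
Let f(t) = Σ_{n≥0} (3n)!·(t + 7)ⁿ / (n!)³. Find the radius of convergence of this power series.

R = 1/27

Ratio test: |a_{n+1}/a_n| = (3n+1)·(3n+2)·(3n+3)/(n+1)³ → 27 as n → ∞.
The series converges when 27 · |t + 7| < 1, giving R = 1/27.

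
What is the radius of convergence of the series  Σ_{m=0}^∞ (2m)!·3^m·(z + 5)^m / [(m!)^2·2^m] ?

The ratio of consecutive coefficients is (2m+1)·(2m+2)/(m+1)² · 3/2 → 6.
Convergence for |z + 5| · 6 < 1, i.e. |z + 5| < 1/6. So R = 1/6.

R = 1/6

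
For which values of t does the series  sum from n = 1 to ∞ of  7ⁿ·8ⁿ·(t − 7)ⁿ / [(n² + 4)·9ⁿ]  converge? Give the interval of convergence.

By the ratio test, |a_{n+1}/a_n| = [(n² + 4)/((n+1)² + 4)] · 7·8/9 → 56/9.
Thus R = 1/(56/9) = 9/56.
Endpoint t = 401/56: absolute convergence follows by limit comparison with Σ 1/n².
Endpoint t = 383/56: absolute convergence follows by limit comparison with Σ 1/n².

[383/56, 401/56]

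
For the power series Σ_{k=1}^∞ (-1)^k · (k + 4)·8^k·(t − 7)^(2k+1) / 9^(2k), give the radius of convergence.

R = 9√2/4

By the ratio test, |a_{k+1}/a_k| = [((k+1) + 4)/(k + 4)] · 8/81 → 8/81.
Since the exponent of (t − 7) increases by 2 each term, convergence requires |t − 7|² < 81/8, hence R = 9√2/4.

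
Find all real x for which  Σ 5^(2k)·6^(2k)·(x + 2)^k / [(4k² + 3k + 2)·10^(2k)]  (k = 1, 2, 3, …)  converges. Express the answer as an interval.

[-19/9, -17/9]

Ratio test: |a_{k+1}/a_k| = [(4k² + 3k + 2)/(4(k+1)² + 3(k+1) + 2)] · 25·36/100 → 9 as k → ∞.
Hence the series converges for |x + 2| < 1/(9) = 1/9, so the radius of convergence is 1/9.
At x = -17/9: the terms are on the order of 1/k², so the series converges absolutely by comparison with the p-series (p = 2 > 1).
Endpoint x = -19/9: the series is dominated by a constant times Σ 1/k², which converges (p = 2 > 1).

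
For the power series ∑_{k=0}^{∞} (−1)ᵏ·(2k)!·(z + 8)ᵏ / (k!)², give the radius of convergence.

Apply the ratio test: |a_{k+1}| / |a_k| = (2k+1)·(2k+2)/(k+1)², which tends to 4 as k → ∞.
The series converges when 4 · |z + 8| < 1, giving R = 1/4.

R = 1/4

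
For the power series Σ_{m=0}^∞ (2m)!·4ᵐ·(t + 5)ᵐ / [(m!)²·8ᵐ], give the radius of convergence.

R = 1/2

Ratio test: |a_{m+1}/a_m| = (2m+1)·(2m+2)/(m+1)² · 4/8 → 2 as m → ∞.
The series converges when 2 · |t + 5| < 1, giving R = 1/2.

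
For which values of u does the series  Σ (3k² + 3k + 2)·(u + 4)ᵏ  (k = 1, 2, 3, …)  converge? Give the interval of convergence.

Apply the ratio test: |a_{k+1}| / |a_k| = (3(k+1)² + 3(k+1) + 2)/(3k² + 3k + 2), which tends to 1 as k → ∞.
Convergence for |u + 4| < 1, so R = 1.
At u = -3: the terms have absolute value of order k², which does not tend to 0, so the series diverges by the divergence test.
When u = -5, the k-th term does not approach 0; divergence by the term test.

(-5, -3)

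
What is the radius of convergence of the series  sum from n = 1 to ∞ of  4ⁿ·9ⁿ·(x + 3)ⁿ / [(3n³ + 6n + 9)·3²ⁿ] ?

By the ratio test, |a_{n+1}/a_n| = [(3n³ + 6n + 9)/(3(n+1)³ + 6(n+1) + 9)] · 4·9/9 → 4.
Convergence for |x + 3| · 4 < 1, i.e. |x + 3| < 1/4. So R = 1/4.

R = 1/4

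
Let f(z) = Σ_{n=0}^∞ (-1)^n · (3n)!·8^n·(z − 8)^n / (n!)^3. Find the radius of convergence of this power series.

Apply the ratio test: |a_{n+1}| / |a_n| = (3n+1)·(3n+2)·(3n+3)/(n+1)³ · 8, which tends to 216 as n → ∞.
Hence the series converges for |z − 8| < 1/(216) = 1/216, so the radius of convergence is 1/216.

R = 1/216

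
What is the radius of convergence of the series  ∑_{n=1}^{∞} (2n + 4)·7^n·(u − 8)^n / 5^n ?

By the ratio test, |a_{n+1}/a_n| = [(2(n+1) + 4)/(2n + 4)] · 7/5 → 7/5.
Hence the series converges for |u − 8| < 1/(7/5) = 5/7, so the radius of convergence is 5/7.

R = 5/7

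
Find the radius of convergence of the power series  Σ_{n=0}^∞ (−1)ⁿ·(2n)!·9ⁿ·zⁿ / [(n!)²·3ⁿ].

R = 1/12

Ratio test: |a_{n+1}/a_n| = (2n+1)·(2n+2)/(n+1)² · 9/3 → 12 as n → ∞.
The series converges when 12 · |z| < 1, giving R = 1/12.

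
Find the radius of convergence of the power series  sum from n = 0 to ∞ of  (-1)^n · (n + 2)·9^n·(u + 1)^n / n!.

The ratio of consecutive coefficients is ((n+1) + 2)/(n + 2) · 9 · 1/(n+1) → 0.
The ratio tends to 0 regardless of u, hence R = ∞.

R = ∞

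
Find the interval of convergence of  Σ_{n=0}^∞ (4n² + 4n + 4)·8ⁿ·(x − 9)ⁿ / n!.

(−∞, ∞)

The ratio of consecutive coefficients is (4(n+1)² + 4(n+1) + 4)/(4n² + 4n + 4) · 8 · 1/(n+1) → 0.
The ratio tends to 0 regardless of x, hence R = ∞.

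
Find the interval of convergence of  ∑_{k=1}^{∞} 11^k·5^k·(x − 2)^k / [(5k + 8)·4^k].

[106/55, 114/55)

Ratio test: |a_{k+1}/a_k| = [(5k + 8)/(5(k+1) + 8)] · 11·5/4 → 55/4 as k → ∞.
Thus R = 1/(55/4) = 4/55.
When x = 114/55, the terms behave like c/k; limit comparison with the harmonic series gives divergence.
Check x = 106/55: convergence follows from the alternating series test (terms decrease monotonically to 0).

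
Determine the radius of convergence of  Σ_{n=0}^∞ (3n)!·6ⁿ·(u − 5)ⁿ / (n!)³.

R = 1/162

Apply the ratio test: |a_{n+1}| / |a_n| = (3n+1)·(3n+2)·(3n+3)/(n+1)³ · 6, which tends to 162 as n → ∞.
Convergence for |u − 5| · 162 < 1, i.e. |u − 5| < 1/162. So R = 1/162.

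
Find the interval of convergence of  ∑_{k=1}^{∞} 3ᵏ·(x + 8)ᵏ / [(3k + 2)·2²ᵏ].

Apply the ratio test: |a_{k+1}| / |a_k| = [(3k + 2)/(3(k+1) + 2)] · 3/4, which tends to 3/4 as k → ∞.
Thus R = 1/(3/4) = 4/3.
Endpoint x = -20/3: the terms are asymptotic to a nonzero constant times 1/k, so the series diverges by limit comparison with Σ 1/k.
When x = -28/3, convergence follows from the alternating series test (terms decrease monotonically to 0).

[-28/3, -20/3)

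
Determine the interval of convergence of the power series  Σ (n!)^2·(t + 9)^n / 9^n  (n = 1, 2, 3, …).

{-9}

Apply the ratio test: |a_{n+1}| / |a_n| = (n+1)² · 1/9, which tends to ∞ as n → ∞.
The terms grow without bound for any (t + 9) ≠ 0, so R = 0 (convergence only at t = -9).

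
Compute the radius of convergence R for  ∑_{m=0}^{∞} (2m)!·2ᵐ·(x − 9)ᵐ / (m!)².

R = 1/8

Apply the ratio test: |a_{m+1}| / |a_m| = (2m+1)·(2m+2)/(m+1)² · 2, which tends to 8 as m → ∞.
Hence the series converges for |x − 9| < 1/(8) = 1/8, so the radius of convergence is 1/8.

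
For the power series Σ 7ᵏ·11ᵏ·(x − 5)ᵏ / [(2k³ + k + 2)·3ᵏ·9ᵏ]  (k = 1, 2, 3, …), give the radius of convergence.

R = 27/77

Apply the ratio test: |a_{k+1}| / |a_k| = [(2k³ + k + 2)/(2(k+1)³ + (k+1) + 2)] · 7·11/(3·9), which tends to 77/27 as k → ∞.
Hence the series converges for |x − 5| < 1/(77/27) = 27/77, so the radius of convergence is 27/77.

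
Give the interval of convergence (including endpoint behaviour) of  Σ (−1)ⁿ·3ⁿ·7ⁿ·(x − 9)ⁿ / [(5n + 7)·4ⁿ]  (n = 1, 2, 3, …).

The ratio of consecutive coefficients is [(5n + 7)/(5(n+1) + 7)] · 3·7/4 → 21/4.
Hence the series converges for |x − 9| < 1/(21/4) = 4/21, so the radius of convergence is 4/21.
Check x = 193/21: convergence follows from the alternating series test (terms decrease monotonically to 0).
Endpoint x = 185/21: the terms behave like c/n; limit comparison with the harmonic series gives divergence.

(185/21, 193/21]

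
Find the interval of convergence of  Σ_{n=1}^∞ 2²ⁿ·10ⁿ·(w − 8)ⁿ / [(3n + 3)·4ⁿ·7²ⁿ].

Ratio test: |a_{n+1}/a_n| = [(3n + 3)/(3(n+1) + 3)] · 4·10/(4·49) → 10/49 as n → ∞.
Hence the series converges for |w − 8| < 1/(10/49) = 49/10, so the radius of convergence is 49/10.
At w = 129/10: comparison with the harmonic series Σ 1/n shows the series diverges.
Endpoint w = 31/10: an alternating series whose terms decrease to 0 in absolute value, so it converges by the Leibniz criterion.

[31/10, 129/10)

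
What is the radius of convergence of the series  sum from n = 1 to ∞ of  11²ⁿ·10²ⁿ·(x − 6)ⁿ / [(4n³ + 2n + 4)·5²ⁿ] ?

By the ratio test, |a_{n+1}/a_n| = [(4n³ + 2n + 4)/(4(n+1)³ + 2(n+1) + 4)] · 121·100/25 → 484.
Hence the series converges for |x − 6| < 1/(484) = 1/484, so the radius of convergence is 1/484.

R = 1/484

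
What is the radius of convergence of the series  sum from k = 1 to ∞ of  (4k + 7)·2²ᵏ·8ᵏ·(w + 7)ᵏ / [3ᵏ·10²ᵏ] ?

R = 75/8

Apply the ratio test: |a_{k+1}| / |a_k| = [(4(k+1) + 7)/(4k + 7)] · 4·8/(3·100), which tends to 8/75 as k → ∞.
Hence the series converges for |w + 7| < 1/(8/75) = 75/8, so the radius of convergence is 75/8.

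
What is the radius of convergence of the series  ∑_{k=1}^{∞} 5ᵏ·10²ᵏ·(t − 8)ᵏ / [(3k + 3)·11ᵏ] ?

R = 11/500

By the ratio test, |a_{k+1}/a_k| = [(3k + 3)/(3(k+1) + 3)] · 5·100/11 → 500/11.
Thus R = 1/(500/11) = 11/500.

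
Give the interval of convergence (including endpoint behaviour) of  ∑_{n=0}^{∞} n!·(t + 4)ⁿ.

The ratio of consecutive coefficients is (n+1) → ∞.
Since the ratio → ∞, the series diverges for every t ≠ -4, and R = 0.

{-4}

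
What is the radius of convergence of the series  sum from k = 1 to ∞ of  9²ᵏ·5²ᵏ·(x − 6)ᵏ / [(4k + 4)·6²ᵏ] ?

Ratio test: |a_{k+1}/a_k| = [(4k + 4)/(4(k+1) + 4)] · 81·25/36 → 225/4 as k → ∞.
Thus R = 1/(225/4) = 4/225.

R = 4/225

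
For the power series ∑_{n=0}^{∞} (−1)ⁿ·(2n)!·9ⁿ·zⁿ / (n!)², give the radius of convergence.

Ratio test: |a_{n+1}/a_n| = (2n+1)·(2n+2)/(n+1)² · 9 → 36 as n → ∞.
The series converges when 36 · |z| < 1, giving R = 1/36.

R = 1/36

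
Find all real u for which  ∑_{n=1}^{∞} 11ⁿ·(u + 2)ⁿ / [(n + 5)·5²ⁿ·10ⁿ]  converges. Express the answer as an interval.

[-272/11, 228/11)

Apply the ratio test: |a_{n+1}| / |a_n| = [(n + 5)/((n+1) + 5)] · 11/(25·10), which tends to 11/250 as n → ∞.
Hence the series converges for |u + 2| < 1/(11/250) = 250/11, so the radius of convergence is 250/11.
Check u = 228/11: the terms behave like c/n; limit comparison with the harmonic series gives divergence.
Check u = -272/11: an alternating series whose terms decrease to 0 in absolute value, so it converges by the Leibniz criterion.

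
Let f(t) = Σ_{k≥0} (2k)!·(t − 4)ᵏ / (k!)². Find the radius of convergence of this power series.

The ratio of consecutive coefficients is (2k+1)·(2k+2)/(k+1)² → 4.
Hence the series converges for |t − 4| < 1/(4) = 1/4, so the radius of convergence is 1/4.

R = 1/4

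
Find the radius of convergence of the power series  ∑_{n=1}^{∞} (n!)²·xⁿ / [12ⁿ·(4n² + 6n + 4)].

R = 0

Apply the ratio test: |a_{n+1}| / |a_n| = (n+1)² · 1/12 · (4n² + 6n + 4)/(4(n+1)² + 6(n+1) + 4), which tends to ∞ as n → ∞.
Since the ratio → ∞, the series diverges for every x ≠ 0, and R = 0.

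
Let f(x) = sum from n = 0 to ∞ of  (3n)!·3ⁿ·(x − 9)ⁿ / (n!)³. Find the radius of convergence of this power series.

R = 1/81

The ratio of consecutive coefficients is (3n+1)·(3n+2)·(3n+3)/(n+1)³ · 3 → 81.
Thus R = 1/(81) = 1/81.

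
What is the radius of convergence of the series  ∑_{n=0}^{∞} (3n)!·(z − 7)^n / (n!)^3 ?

By the ratio test, |a_{n+1}/a_n| = (3n+1)·(3n+2)·(3n+3)/(n+1)³ → 27.
The series converges when 27 · |z − 7| < 1, giving R = 1/27.

R = 1/27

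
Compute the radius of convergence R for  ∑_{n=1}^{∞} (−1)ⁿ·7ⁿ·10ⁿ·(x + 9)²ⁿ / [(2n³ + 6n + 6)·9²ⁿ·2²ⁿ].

By the ratio test, |a_{n+1}/a_n| = [(2n³ + 6n + 6)/(2(n+1)³ + 6(n+1) + 6)] · 7·10/(81·4) → 35/162.
Writing y = (x + 9)², the series in y has radius 162/35, so |x + 9| < √(162/35) and R = 9√70/35.

R = 9√70/35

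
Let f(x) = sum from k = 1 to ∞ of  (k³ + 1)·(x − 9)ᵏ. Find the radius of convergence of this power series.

Ratio test: |a_{k+1}/a_k| = ((k+1)³ + 1)/(k³ + 1) → 1 as k → ∞.
Convergence for |x − 9| < 1, so R = 1.

R = 1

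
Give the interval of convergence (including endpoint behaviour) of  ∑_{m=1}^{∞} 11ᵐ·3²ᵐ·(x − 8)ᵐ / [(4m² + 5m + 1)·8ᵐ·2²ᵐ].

[760/99, 824/99]

By the ratio test, |a_{m+1}/a_m| = [(4m² + 5m + 1)/(4(m+1)² + 5(m+1) + 1)] · 11·9/(8·4) → 99/32.
The series converges when 99/32 · |x − 8| < 1, giving R = 32/99.
At x = 824/99: the series is dominated by a constant times Σ 1/m², which converges (p = 2 > 1).
Check x = 760/99: absolute convergence follows by limit comparison with Σ 1/m².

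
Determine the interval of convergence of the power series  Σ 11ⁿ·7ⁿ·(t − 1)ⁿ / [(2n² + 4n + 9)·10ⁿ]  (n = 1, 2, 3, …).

The ratio of consecutive coefficients is [(2n² + 4n + 9)/(2(n+1)² + 4(n+1) + 9)] · 11·7/10 → 77/10.
Thus R = 1/(77/10) = 10/77.
At t = 87/77: absolute convergence follows by limit comparison with Σ 1/n².
Endpoint t = 67/77: the series is dominated by a constant times Σ 1/n², which converges (p = 2 > 1).

[67/77, 87/77]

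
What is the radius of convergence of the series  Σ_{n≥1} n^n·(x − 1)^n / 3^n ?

By the Cauchy root test, |a_n|^(1/n) = n/3 → ∞.
Since the n-th root of |a_n| is unbounded, the series converges only at x = 1; R = 0.

R = 0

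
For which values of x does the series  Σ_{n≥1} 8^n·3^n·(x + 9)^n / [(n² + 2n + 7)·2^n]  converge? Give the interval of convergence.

The ratio of consecutive coefficients is [(n² + 2n + 7)/((n+1)² + 2(n+1) + 7)] · 8·3/2 → 12.
Thus R = 1/(12) = 1/12.
At x = -107/12: absolute convergence follows by limit comparison with Σ 1/n².
When x = -109/12, the terms are on the order of 1/n², so the series converges absolutely by comparison with the p-series (p = 2 > 1).

[-109/12, -107/12]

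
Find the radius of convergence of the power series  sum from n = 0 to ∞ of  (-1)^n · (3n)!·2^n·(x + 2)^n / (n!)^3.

By the ratio test, |a_{n+1}/a_n| = (3n+1)·(3n+2)·(3n+3)/(n+1)³ · 2 → 54.
The series converges when 54 · |x + 2| < 1, giving R = 1/54.

R = 1/54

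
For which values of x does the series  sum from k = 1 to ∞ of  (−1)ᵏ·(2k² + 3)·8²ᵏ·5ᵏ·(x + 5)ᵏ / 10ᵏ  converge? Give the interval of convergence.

(-161/32, -159/32)

The ratio of consecutive coefficients is [(2(k+1)² + 3)/(2k² + 3)] · 64·5/10 → 32.
Convergence for |x + 5| · 32 < 1, i.e. |x + 5| < 1/32. So R = 1/32.
At x = -159/32: the terms have absolute value of order k², which does not tend to 0, so the series diverges by the divergence test.
Endpoint x = -161/32: the k-th term does not approach 0; divergence by the term test.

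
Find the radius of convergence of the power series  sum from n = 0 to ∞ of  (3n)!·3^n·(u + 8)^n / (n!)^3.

R = 1/81

Ratio test: |a_{n+1}/a_n| = (3n+1)·(3n+2)·(3n+3)/(n+1)³ · 3 → 81 as n → ∞.
Thus R = 1/(81) = 1/81.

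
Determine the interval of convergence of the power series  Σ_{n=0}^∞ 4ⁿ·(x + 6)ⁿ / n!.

(−∞, ∞)

Ratio test: |a_{n+1}/a_n| = 4 · 1/(n+1) → 0 as n → ∞.
The limit is 0, so the series converges for all x; R = ∞.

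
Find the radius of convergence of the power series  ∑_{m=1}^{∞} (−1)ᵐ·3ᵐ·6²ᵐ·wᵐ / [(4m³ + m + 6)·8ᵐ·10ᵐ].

R = 20/27

Apply the ratio test: |a_{m+1}| / |a_m| = [(4m³ + m + 6)/(4(m+1)³ + (m+1) + 6)] · 3·36/(8·10), which tends to 27/20 as m → ∞.
The series converges when 27/20 · |w| < 1, giving R = 20/27.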